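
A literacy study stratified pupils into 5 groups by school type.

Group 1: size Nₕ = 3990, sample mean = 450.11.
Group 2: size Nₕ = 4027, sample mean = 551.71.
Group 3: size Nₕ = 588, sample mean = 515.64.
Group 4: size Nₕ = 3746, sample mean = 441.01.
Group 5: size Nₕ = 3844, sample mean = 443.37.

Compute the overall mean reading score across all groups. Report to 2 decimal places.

474.05

N = 3990 + 4027 + 588 + 3746 + 3844 = 16195.
Overall mean = Σ (Nₕ/N)·x̄ₕ — weight by population share, not a simple average.
Σ Nₕx̄ₕ = 3990·450.11 + 4027·551.71 + 588·515.64 + 3746·441.01 + 3844·443.37 = 1795938.9 + 2221736.17 + 303196.32 + 1652023.46 + 1704314.28 = 7677209.13.
Divide by N: 7677209.13 / 16195 = 474.0481... → 474.05.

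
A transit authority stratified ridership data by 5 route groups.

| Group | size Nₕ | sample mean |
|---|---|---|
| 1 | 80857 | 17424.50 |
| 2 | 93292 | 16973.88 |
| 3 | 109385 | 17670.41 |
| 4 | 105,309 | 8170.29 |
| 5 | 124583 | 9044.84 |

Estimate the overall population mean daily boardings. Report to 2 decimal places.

13463.55

N = 513426; weights Wₕ = Nₕ/N = (0.1575, 0.1817, 0.2130, 0.2051, 0.2427).
x̄_st = Σ Wₕ·x̄ₕ = 0.1575·17424.50 + 0.1817·16973.88 + 0.2130·17670.41 + 0.2051·8170.29 + 0.2427·9044.84 ≈ 13463.5491...
→ 13463.55.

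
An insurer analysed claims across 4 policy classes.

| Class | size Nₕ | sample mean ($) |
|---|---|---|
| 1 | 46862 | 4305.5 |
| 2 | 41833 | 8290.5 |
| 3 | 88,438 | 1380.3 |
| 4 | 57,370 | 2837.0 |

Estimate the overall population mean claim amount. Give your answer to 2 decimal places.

N = 234503; weights Wₕ = Nₕ/N = (0.1998, 0.1784, 0.3771, 0.2446).
x̄_st = Σ Wₕ·x̄ₕ = 0.1998·4305.5 + 0.1784·8290.5 + 0.3771·1380.3 + 0.2446·2837.0 ≈ 3553.9438...
→ 3553.94.

3553.94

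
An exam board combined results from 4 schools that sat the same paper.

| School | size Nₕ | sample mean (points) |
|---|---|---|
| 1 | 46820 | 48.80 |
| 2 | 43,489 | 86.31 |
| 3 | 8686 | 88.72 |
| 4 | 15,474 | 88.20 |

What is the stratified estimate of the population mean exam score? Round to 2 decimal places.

71.41

N = 114469; weights Wₕ = Nₕ/N = (0.4090, 0.3799, 0.0759, 0.1352).
x̄_st = Σ Wₕ·x̄ₕ = 0.4090·48.80 + 0.3799·86.31 + 0.0759·88.72 + 0.1352·88.20 ≈ 71.4061...
→ 71.41.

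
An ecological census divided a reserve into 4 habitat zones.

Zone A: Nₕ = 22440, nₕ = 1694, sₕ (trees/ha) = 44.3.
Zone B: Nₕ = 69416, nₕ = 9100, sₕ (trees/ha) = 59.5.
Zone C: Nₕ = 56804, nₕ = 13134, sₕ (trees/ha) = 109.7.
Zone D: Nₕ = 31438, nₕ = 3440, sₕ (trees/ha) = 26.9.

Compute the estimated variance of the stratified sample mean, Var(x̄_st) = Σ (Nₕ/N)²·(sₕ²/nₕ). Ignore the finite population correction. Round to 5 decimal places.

0.17334

N = 180098; Wₕ = Nₕ/N.
zone A: (22440/180098)²·44.3²/1694 = 0.01798548
zone B: (69416/180098)²·59.5²/9100 = 0.05779549
zone C: (56804/180098)²·109.7²/13134 = 0.09114992
zone D: (31438/180098)²·26.9²/3440 = 0.00640971
Sum = 0.17334059 → 0.17334.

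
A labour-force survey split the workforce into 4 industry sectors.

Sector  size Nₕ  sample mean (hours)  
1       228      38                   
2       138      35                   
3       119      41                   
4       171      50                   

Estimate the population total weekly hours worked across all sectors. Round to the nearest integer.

26923

1: 228·38 = 8664
2: 138·35 = 4830
3: 119·41 = 4879
4: 171·50 = 8550
τ̂ = Σ Nₕx̄ₕ = 26923.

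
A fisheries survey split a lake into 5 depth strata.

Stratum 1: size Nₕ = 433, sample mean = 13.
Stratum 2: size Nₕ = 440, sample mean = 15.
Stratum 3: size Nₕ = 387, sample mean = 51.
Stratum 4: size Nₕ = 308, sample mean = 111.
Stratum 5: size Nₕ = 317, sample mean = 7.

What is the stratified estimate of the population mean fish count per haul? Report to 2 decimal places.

x̄_st = (Σ Nₕx̄ₕ) / (Σ Nₕ) = (433·13 + 440·15 + 387·51 + 308·111 + 317·7) / 1885
= 68373 / 1885 = 36.2721... → 36.27.

36.27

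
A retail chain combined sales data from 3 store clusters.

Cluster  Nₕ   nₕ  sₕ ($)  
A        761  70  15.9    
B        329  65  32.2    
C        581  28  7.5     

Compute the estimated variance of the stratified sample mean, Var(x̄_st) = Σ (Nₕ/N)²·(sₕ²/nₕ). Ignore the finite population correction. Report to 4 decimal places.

N = 1671. Term for each stratum: Wₕ²sₕ²/nₕ.
Var(x̄_st) = 0.7490531 + 0.6183542 + 0.2428644 = 1.6102717 → 1.6103.

1.6103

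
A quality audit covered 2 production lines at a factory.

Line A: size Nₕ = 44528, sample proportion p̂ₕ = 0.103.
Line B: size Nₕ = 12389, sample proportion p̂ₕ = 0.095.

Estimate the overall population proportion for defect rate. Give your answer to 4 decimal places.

0.1013

N = 44528 + 12389 = 56917.
Overall proportion = Σ (Nₕ/N)·p̂ₕ.
Σ Nₕp̂ₕ = 4586.384 + 1176.955 = 5763.339.
5763.339 / 56917 = 0.101259... → 0.1013.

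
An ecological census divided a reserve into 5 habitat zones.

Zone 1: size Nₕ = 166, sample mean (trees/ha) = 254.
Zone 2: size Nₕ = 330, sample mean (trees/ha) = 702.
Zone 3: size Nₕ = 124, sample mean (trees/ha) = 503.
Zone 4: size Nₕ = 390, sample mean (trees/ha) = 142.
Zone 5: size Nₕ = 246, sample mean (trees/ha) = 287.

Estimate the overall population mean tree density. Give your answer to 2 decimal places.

367.98

N = 166 + 330 + 124 + 390 + 246 = 1256.
Overall mean = Σ (Nₕ/N)·x̄ₕ — weight by population share, not a simple average.
Σ Nₕx̄ₕ = 166·254 + 330·702 + 124·503 + 390·142 + 246·287 = 42164 + 231660 + 62372 + 55380 + 70602 = 462178.
Divide by N: 462178 / 1256 = 367.9761... → 367.98.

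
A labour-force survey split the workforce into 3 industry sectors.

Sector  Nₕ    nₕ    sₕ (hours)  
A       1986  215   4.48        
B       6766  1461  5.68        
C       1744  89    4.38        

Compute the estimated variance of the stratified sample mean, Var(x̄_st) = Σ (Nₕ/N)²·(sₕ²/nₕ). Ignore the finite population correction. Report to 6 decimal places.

0.018470

N = 10496. Term for each stratum: Wₕ²sₕ²/nₕ.
Var(x̄_st) = 0.003342169 + 0.009176198 + 0.005951186 = 0.018469554 → 0.018470.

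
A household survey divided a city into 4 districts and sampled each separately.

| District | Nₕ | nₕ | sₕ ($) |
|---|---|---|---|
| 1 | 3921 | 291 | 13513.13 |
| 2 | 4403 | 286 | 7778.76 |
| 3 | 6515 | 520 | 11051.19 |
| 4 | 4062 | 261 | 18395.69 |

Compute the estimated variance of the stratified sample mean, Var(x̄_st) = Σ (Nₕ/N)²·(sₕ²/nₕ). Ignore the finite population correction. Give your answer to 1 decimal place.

N = 18901; Wₕ = Nₕ/N.
district 1: (3921/18901)²·13513.13²/291 = 27004.9291
district 2: (4403/18901)²·7778.76²/286 = 11481.0741
district 3: (6515/18901)²·11051.19²/520 = 27904.4858
district 4: (4062/18901)²·18395.69²/261 = 59882.7769
Sum = 126273.2658 → 126273.3.

126273.3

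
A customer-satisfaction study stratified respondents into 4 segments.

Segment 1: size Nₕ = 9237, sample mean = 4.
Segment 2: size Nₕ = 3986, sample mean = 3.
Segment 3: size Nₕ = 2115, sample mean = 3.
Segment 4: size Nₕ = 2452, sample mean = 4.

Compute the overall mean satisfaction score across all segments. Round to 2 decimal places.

3.66

N = 9237 + 3986 + 2115 + 2452 = 17790.
The stratified mean weights each stratum mean by its population share Nₕ/N.
Σ Nₕx̄ₕ = 9237·4 + 3986·3 + 2115·3 + 2452·4 = 36948 + 11958 + 6345 + 9808 = 65059.
Divide by N: 65059 / 17790 = 3.6571... → 3.66.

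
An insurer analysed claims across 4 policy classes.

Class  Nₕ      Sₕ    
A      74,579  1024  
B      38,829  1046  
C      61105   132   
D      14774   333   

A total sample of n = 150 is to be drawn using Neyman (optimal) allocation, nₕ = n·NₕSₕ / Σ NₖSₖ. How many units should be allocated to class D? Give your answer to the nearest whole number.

6

Σ NₕSₕ = 74579·1024 + 38829·1046 + 61105·132 + 14774·333 = 129969632.
Share for D: 4919742/129969632 = 0.03785.
n_D = 150 × 0.03785 = 5.678... → 6.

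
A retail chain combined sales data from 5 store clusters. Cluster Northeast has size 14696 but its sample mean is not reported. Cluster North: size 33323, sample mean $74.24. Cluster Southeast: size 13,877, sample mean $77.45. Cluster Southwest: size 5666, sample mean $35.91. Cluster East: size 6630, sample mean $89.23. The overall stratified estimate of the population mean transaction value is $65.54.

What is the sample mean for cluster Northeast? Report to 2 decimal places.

35.30

Σ Nₕx̄ₕ = N·μ, so 14696·x̄_Northeast = 74192·65.54 − (33323·74.24 + 13877·77.45 + 5666·35.91 + 6630·89.23).
= 4862543.68 − 4343734.13 = 518809.55.
x̄_Northeast = 518809.55 / 14696 = 35.3028... → 35.30.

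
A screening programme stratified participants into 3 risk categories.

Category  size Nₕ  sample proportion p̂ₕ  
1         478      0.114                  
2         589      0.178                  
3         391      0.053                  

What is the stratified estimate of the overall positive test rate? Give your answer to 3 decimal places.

N = 478 + 589 + 391 = 1458.
Overall proportion = Σ (Nₕ/N)·p̂ₕ.
Σ Nₕp̂ₕ = 54.492 + 104.842 + 20.723 = 180.057.
180.057 / 1458 = 0.12350... → 0.123.

0.123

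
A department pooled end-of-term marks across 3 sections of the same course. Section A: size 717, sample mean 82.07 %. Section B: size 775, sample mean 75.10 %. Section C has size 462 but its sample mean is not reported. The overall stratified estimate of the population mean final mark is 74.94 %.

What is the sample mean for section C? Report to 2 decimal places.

63.61

Σ Nₕx̄ₕ = N·μ, so 462·x̄_C = 1954·74.94 − (717·82.07 + 775·75.10).
= 146432.76 − 117046.69 = 29386.07.
x̄_C = 29386.07 / 462 = 63.6062... → 63.61.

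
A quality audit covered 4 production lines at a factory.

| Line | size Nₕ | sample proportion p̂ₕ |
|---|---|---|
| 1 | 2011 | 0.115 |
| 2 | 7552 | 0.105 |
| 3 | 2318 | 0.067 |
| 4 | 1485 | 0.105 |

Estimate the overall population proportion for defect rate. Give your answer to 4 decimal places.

0.0999

N = 2011 + 7552 + 2318 + 1485 = 13366.
Overall proportion = Σ (Nₕ/N)·p̂ₕ.
Σ Nₕp̂ₕ = 231.265 + 792.96 + 155.306 + 155.925 = 1335.456.
1335.456 / 13366 = 0.099914... → 0.0999.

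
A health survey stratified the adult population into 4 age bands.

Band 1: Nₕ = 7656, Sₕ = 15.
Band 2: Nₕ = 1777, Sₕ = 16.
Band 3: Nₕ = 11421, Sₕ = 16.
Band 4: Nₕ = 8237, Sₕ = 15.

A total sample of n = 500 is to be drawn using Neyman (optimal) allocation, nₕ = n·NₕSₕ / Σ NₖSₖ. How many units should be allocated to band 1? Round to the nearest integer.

128

1: NₕSₕ = 7656·15 = 114840
2: NₕSₕ = 1777·16 = 28432
3: NₕSₕ = 11421·16 = 182736
4: NₕSₕ = 8237·15 = 123555
Σ NₕSₕ = 449563.
n_1 = 500·114840/449563 = 127.724... → 128.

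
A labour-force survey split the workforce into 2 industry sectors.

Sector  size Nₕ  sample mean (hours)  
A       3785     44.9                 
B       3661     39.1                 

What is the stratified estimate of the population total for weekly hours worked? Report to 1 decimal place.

313091.6

A: 3785·44.9 = 169946.5
B: 3661·39.1 = 143145.1
τ̂ = Σ Nₕx̄ₕ = 313091.6.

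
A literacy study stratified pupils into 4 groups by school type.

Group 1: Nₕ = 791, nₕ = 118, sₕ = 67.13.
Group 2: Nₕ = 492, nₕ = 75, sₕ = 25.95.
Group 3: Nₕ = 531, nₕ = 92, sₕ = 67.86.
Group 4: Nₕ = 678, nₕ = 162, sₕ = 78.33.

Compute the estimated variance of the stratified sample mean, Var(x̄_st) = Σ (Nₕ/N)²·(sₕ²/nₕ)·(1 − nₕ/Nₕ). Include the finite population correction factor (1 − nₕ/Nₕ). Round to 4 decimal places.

N = 2492. Term for each stratum: Wₕ²sₕ²/nₕ·(1−nₕ/Nₕ).
Var(x̄_st) = 3.2737594 + 0.2966324 + 1.8788965 + 2.1336568 = 7.5829450 → 7.5829.

7.5829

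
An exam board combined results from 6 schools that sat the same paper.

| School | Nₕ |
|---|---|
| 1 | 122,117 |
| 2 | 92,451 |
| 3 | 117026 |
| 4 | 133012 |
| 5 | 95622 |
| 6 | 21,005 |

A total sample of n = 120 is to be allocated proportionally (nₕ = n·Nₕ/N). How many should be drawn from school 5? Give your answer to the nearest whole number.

Share of school 5 = 95622/581233 = 0.16452.
Allocate 120 × 0.16452 = 19.742... → 20.

20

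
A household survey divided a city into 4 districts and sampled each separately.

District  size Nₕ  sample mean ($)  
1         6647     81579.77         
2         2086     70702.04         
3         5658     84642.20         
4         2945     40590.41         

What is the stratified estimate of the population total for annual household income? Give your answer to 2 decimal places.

1288189511.68

1: 6647·81579.77 = 542260731.19
2: 2086·70702.04 = 147484455.44
3: 5658·84642.20 = 478905567.6
4: 2945·40590.41 = 119538757.45
τ̂ = Σ Nₕx̄ₕ = 1288189511.68.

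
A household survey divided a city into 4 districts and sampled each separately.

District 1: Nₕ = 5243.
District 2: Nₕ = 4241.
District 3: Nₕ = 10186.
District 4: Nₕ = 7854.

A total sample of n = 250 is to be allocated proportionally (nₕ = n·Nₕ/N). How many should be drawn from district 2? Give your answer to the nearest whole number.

39

N = 5243 + 4241 + 10186 + 7854 = 27524.
n_2 = 250·4241/27524 = 38.521... → 39.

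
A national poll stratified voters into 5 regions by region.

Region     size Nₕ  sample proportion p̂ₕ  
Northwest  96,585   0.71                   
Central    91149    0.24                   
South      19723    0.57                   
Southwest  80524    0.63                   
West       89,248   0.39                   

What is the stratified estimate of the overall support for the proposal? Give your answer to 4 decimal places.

Wₕ = Nₕ/N with N = 377229: 0.2560, 0.2416, 0.0523, 0.2135, 0.2366.
p̂_st = 0.2560·0.71 + 0.2416·0.24 + 0.0523·0.57 + 0.2135·0.63 + 0.2366·0.39 ≈ 0.496330... → 0.4963.

0.4963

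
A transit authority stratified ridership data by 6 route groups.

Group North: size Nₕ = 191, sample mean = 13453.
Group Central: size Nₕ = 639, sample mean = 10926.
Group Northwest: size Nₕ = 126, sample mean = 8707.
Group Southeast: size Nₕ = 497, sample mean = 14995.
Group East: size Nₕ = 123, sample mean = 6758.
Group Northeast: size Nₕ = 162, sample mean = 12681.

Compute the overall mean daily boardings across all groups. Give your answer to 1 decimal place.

12075.0

x̄_st = (Σ Nₕx̄ₕ) / (Σ Nₕ) = (191·13453 + 639·10926 + 126·8707 + 497·14995 + 123·6758 + 162·12681) / 1738
= 20986390 / 1738 = 12075.023... → 12075.0.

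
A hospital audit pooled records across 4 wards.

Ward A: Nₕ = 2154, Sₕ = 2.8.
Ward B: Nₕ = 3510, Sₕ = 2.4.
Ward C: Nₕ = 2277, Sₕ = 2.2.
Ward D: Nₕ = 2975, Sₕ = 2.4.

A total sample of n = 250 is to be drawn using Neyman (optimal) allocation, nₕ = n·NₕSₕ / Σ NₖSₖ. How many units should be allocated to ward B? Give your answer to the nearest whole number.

Σ NₕSₕ = 2154·2.8 + 3510·2.4 + 2277·2.2 + 2975·2.4 = 26604.6.
Share for B: 8424/26604.6 = 0.31664.
n_B = 250 × 0.31664 = 79.159... → 79.

79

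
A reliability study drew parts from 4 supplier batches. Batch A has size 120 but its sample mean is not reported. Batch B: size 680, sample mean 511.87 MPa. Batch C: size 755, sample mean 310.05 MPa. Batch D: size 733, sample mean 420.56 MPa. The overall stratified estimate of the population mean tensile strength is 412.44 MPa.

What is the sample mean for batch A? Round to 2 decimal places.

Σ Nₕx̄ₕ = N·μ, so 120·x̄_A = 2288·412.44 − (680·511.87 + 755·310.05 + 733·420.56).
= 943662.72 − 890429.83 = 53232.89.
x̄_A = 53232.89 / 120 = 443.6074... → 443.61.

443.61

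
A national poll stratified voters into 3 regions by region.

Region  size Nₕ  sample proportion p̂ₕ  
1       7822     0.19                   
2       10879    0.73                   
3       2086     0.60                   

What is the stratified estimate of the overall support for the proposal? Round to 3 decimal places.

N = 7822 + 10879 + 2086 = 20787.
Overall proportion = Σ (Nₕ/N)·p̂ₕ.
Σ Nₕp̂ₕ = 1486.18 + 7941.67 + 1251.6 = 10679.45.
10679.45 / 20787 = 0.51376... → 0.514.

0.514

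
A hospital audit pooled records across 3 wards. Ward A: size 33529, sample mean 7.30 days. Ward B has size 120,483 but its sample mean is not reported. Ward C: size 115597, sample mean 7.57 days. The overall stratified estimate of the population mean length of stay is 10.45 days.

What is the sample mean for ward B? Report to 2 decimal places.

N = 33529 + 120483 + 115597 = 269609.
Overall total = μ·N = 10.45·269609 = 2817414.05.
Subtract the known strata: 33529·7.30 + 115597·7.57 = 1119830.99.
Remaining total for ward B: 2817414.05 − 1119830.99 = 1697583.06.
Divide by its size: 1697583.06 / 120483 = 14.0898... → 14.09.

14.09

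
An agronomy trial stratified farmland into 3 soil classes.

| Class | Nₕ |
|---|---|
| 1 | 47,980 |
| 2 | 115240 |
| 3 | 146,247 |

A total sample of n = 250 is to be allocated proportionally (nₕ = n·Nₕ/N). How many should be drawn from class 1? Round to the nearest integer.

N = 47980 + 115240 + 146247 = 309467.
n_1 = 250·47980/309467 = 38.760... → 39.

39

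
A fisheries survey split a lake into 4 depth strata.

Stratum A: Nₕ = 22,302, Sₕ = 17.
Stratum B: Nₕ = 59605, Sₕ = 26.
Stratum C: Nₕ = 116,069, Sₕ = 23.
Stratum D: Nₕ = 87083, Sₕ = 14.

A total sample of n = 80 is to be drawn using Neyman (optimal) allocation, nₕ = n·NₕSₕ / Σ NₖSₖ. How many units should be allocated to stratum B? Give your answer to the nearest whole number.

21

Σ NₕSₕ = 22302·17 + 59605·26 + 116069·23 + 87083·14 = 5817613.
Share for B: 1549730/5817613 = 0.26639.
n_B = 80 × 0.26639 = 21.311... → 21.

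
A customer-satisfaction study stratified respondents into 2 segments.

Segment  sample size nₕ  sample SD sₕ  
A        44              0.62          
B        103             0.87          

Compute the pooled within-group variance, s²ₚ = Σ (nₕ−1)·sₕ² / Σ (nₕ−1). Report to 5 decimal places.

Degrees of freedom: 43 + 102 = 145.
Σ(nₕ−1)sₕ² = 43·0.3844 + 102·0.7569 = 93.733.
s²ₚ = 93.733 / 145 = 0.6464345... → 0.64643.

0.64643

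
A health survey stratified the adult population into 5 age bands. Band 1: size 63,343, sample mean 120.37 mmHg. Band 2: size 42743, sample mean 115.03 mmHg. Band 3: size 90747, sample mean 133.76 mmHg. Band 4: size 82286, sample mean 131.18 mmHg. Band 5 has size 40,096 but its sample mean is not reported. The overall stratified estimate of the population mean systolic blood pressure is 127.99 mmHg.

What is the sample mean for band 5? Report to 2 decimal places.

134.24

Σ Nₕx̄ₕ = N·μ, so 40096·x̄_5 = 319215·127.99 − (63343·120.37 + 42743·115.03 + 90747·133.76 + 82286·131.18).
= 40856327.85 − 35473920.4 = 5382407.45.
x̄_5 = 5382407.45 / 40096 = 134.2380... → 134.24.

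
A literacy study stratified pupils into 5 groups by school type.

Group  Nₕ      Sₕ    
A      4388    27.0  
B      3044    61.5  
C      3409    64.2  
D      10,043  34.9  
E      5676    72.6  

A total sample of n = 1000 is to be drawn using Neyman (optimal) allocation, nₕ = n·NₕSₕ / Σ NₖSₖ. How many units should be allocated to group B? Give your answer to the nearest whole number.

A: NₕSₕ = 4388·27.0 = 118476
B: NₕSₕ = 3044·61.5 = 187206
C: NₕSₕ = 3409·64.2 = 218857.8
D: NₕSₕ = 10043·34.9 = 350500.7
E: NₕSₕ = 5676·72.6 = 412077.6
Σ NₕSₕ = 1287118.1.
n_B = 1000·187206/1287118.1 = 145.446... → 145.

145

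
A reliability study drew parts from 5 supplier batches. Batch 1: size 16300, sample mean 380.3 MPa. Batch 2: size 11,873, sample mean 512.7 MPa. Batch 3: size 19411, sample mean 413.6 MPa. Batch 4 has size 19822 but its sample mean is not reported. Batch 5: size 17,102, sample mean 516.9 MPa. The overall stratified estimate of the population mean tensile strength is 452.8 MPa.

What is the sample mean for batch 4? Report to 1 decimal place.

Σ Nₕx̄ₕ = N·μ, so 19822·x̄_4 = 84508·452.8 − (16300·380.3 + 11873·512.7 + 19411·413.6 + 17102·516.9).
= 38265222.4 − 29154590.5 = 9110631.9.
x̄_4 = 9110631.9 / 19822 = 459.622... → 459.6.

459.6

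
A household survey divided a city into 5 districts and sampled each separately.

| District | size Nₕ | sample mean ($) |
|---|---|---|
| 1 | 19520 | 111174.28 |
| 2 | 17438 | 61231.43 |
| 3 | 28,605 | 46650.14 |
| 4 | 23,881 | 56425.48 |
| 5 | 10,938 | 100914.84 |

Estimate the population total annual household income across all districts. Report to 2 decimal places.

7023606284.44

1: 19520·111174.28 = 2170121945.6
2: 17438·61231.43 = 1067753676.34
3: 28605·46650.14 = 1334427254.7
4: 23881·56425.48 = 1347496887.88
5: 10938·100914.84 = 1103806519.92
τ̂ = Σ Nₕx̄ₕ = 7023606284.44.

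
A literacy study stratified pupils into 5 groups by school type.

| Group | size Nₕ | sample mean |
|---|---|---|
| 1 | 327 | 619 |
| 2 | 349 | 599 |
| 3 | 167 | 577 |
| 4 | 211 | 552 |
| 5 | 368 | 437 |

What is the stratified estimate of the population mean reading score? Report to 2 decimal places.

N = 1422; weights Wₕ = Nₕ/N = (0.2300, 0.2454, 0.1174, 0.1484, 0.2588).
x̄_st = Σ Wₕ·x̄ₕ = 0.2300·619 + 0.2454·599 + 0.1174·577 + 0.1484·552 + 0.2588·437 ≈ 552.1174...
→ 552.12.

552.12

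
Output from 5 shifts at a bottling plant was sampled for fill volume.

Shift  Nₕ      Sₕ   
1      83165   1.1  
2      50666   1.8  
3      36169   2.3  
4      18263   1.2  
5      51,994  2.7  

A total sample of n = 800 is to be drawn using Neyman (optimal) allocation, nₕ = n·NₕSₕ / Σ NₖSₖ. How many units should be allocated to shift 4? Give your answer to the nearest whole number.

41

1: NₕSₕ = 83165·1.1 = 91481.5
2: NₕSₕ = 50666·1.8 = 91198.8
3: NₕSₕ = 36169·2.3 = 83188.7
4: NₕSₕ = 18263·1.2 = 21915.6
5: NₕSₕ = 51994·2.7 = 140383.8
Σ NₕSₕ = 428168.4.
n_4 = 800·21915.6/428168.4 = 40.948... → 41.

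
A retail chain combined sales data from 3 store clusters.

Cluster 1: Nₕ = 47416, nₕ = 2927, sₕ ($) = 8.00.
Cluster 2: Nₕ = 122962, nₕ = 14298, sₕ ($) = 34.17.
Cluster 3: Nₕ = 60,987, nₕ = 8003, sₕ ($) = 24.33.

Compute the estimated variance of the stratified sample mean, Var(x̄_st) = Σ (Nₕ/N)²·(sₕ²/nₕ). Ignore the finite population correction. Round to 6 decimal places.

0.029123

N = 231365. Term for each stratum: Wₕ²sₕ²/nₕ.
Var(x̄_st) = 0.000918357 + 0.023065410 + 0.005139379 = 0.029123146 → 0.029123.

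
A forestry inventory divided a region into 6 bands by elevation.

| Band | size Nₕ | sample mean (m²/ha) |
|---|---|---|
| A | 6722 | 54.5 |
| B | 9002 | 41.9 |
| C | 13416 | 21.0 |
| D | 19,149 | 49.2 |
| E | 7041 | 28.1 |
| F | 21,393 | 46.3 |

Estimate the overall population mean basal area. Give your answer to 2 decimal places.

x̄_st = (Σ Nₕx̄ₕ) / (Σ Nₕ) = (6722·54.5 + 9002·41.9 + 13416·21.0 + 19149·49.2 + 7041·28.1 + 21393·46.3) / 76723
= 3155747.6 / 76723 = 41.1317... → 41.13.

41.13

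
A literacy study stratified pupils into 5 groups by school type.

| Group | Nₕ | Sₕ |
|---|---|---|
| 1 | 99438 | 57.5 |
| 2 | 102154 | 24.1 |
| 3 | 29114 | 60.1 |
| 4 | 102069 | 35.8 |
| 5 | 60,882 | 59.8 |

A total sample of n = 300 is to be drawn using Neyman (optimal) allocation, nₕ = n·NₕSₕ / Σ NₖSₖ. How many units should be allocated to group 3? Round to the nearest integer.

1: NₕSₕ = 99438·57.5 = 5717685
2: NₕSₕ = 102154·24.1 = 2461911.4
3: NₕSₕ = 29114·60.1 = 1749751.4
4: NₕSₕ = 102069·35.8 = 3654070.2
5: NₕSₕ = 60882·59.8 = 3640743.6
Σ NₕSₕ = 17224161.6.
n_3 = 300·1749751.4/17224161.6 = 30.476... → 30.

30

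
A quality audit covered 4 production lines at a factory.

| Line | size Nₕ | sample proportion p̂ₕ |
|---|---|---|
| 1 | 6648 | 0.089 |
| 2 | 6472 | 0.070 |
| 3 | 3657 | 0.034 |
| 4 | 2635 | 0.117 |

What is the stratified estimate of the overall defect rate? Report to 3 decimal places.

N = 6648 + 6472 + 3657 + 2635 = 19412.
Overall proportion = Σ (Nₕ/N)·p̂ₕ.
Σ Nₕp̂ₕ = 591.672 + 453.04 + 124.338 + 308.295 = 1477.345.
1477.345 / 19412 = 0.07610... → 0.076.

0.076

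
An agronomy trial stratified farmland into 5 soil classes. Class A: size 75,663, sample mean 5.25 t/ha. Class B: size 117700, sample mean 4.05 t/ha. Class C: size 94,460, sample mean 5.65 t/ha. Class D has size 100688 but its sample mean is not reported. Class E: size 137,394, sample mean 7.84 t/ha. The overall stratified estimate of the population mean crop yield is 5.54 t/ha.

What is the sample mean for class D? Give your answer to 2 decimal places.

Σ Nₕx̄ₕ = N·μ, so 100688·x̄_D = 525905·5.54 − (75663·5.25 + 117700·4.05 + 94460·5.65 + 137394·7.84).
= 2913513.7 − 2484783.71 = 428729.99.
x̄_D = 428729.99 / 100688 = 4.2580... → 4.26.

4.26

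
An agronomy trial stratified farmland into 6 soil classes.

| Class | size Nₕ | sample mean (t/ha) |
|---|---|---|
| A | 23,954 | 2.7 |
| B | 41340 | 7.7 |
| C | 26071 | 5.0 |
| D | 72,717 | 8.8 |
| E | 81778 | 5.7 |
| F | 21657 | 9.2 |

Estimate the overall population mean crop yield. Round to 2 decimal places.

6.80

N = 267517; weights Wₕ = Nₕ/N = (0.0895, 0.1545, 0.0975, 0.2718, 0.3057, 0.0810).
x̄_st = Σ Wₕ·x̄ₕ = 0.0895·2.7 + 0.1545·7.7 + 0.0975·5.0 + 0.2718·8.8 + 0.3057·5.7 + 0.0810·9.2 ≈ 6.7982...
→ 6.80.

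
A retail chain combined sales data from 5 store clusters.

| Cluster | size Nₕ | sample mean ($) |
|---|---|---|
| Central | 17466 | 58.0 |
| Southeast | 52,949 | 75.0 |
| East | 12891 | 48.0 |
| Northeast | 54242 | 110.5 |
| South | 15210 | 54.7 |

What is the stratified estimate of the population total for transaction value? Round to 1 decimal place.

12428699.0

Estimate total by summing Nₕ·x̄ₕ over strata.
17466·58.0 + 52949·75.0 + 12891·48.0 + 54242·110.5 + 15210·54.7 = 1013028 + 3971175 + 618768 + 5993741 + 831987 = 12428699.0.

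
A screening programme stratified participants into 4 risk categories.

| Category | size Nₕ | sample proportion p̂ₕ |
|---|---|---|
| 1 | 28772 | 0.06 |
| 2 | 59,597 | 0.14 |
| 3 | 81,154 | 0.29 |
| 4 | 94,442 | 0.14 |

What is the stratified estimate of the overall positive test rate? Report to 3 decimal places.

0.177

N = 28772 + 59597 + 81154 + 94442 = 263965.
Overall proportion = Σ (Nₕ/N)·p̂ₕ.
Σ Nₕp̂ₕ = 1726.32 + 8343.58 + 23534.66 + 13221.88 = 46826.44.
46826.44 / 263965 = 0.17740... → 0.177.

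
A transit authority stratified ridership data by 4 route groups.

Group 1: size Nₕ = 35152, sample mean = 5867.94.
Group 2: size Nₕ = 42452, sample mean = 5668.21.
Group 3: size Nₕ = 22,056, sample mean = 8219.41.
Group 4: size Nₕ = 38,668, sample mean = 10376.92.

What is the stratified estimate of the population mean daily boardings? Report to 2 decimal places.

7442.01

x̄_st = (Σ Nₕx̄ₕ) / (Σ Nₕ) = (35152·5867.94 + 42452·5668.21 + 22056·8219.41 + 38668·10376.92) / 138328
= 1029438727.32 / 138328 = 7442.0127... → 7442.01.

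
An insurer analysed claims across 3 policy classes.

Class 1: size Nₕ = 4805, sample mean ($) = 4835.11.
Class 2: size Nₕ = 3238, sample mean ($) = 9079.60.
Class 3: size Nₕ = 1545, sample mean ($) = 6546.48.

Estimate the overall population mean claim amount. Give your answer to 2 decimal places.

N = 4805 + 3238 + 1545 = 9588.
The stratified mean weights each stratum mean by its population share Nₕ/N.
Σ Nₕx̄ₕ = 4805·4835.11 + 3238·9079.60 + 1545·6546.48 = 23232703.55 + 29399744.8 + 10114311.6 = 62746759.95.
Divide by N: 62746759.95 / 9588 = 6544.3012... → 6544.30.

6544.30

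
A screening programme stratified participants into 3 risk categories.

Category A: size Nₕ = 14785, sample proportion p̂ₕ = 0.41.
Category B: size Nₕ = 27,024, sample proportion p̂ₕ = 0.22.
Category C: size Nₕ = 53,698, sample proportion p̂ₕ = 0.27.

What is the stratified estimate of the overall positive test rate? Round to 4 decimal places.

0.2775

Wₕ = Nₕ/N with N = 95507: 0.1548, 0.2830, 0.5622.
p̂_st = 0.1548·0.41 + 0.2830·0.22 + 0.5622·0.27 ≈ 0.277525... → 0.2775.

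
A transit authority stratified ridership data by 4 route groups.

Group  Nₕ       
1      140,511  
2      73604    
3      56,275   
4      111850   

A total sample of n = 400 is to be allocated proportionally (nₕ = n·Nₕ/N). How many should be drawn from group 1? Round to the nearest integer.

N = 140511 + 73604 + 56275 + 111850 = 382240.
n_1 = 400·140511/382240 = 147.040... → 147.

147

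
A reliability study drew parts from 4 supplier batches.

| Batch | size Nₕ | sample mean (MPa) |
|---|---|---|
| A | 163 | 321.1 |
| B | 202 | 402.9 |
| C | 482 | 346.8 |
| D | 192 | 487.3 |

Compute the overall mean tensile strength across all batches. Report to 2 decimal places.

N = 163 + 202 + 482 + 192 = 1039.
Weight each subgroup mean by Nₕ/N and sum.
Σ Nₕx̄ₕ = 163·321.1 + 202·402.9 + 482·346.8 + 192·487.3 = 52339.3 + 81385.8 + 167157.6 + 93561.6 = 394444.3.
Divide by N: 394444.3 / 1039 = 379.6384... → 379.64.

379.64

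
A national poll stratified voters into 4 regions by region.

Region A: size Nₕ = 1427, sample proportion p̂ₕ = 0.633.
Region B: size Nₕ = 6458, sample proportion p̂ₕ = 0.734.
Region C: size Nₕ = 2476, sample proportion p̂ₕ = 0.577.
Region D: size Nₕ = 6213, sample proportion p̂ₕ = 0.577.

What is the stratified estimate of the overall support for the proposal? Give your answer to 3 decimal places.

N = 1427 + 6458 + 2476 + 6213 = 16574.
Overall proportion = Σ (Nₕ/N)·p̂ₕ.
Σ Nₕp̂ₕ = 903.291 + 4740.172 + 1428.652 + 3584.901 = 10657.016.
10657.016 / 16574 = 0.64300... → 0.643.

0.643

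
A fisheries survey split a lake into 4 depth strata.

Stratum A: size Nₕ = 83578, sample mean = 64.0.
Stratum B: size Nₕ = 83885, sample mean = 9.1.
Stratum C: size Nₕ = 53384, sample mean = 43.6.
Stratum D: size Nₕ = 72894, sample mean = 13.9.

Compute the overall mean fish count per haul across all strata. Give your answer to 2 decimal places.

x̄_st = (Σ Nₕx̄ₕ) / (Σ Nₕ) = (83578·64.0 + 83885·9.1 + 53384·43.6 + 72894·13.9) / 293741
= 9453114.5 / 293741 = 32.1818... → 32.18.

32.18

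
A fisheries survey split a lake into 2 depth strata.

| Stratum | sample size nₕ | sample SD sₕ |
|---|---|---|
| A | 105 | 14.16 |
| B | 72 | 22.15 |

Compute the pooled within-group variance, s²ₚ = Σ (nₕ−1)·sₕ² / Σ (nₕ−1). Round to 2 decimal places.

Degrees of freedom: 104 + 71 = 175.
Σ(nₕ−1)sₕ² = 104·200.5056 + 71·490.6225 = 55686.7799.
s²ₚ = 55686.7799 / 175 = 318.2102... → 318.21.

318.21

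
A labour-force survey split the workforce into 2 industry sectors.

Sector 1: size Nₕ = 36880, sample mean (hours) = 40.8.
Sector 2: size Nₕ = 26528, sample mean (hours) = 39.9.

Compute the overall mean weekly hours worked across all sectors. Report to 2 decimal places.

N = 36880 + 26528 = 63408.
Weight each subgroup mean by Nₕ/N and sum.
Σ Nₕx̄ₕ = 36880·40.8 + 26528·39.9 = 1504704 + 1058467.2 = 2563171.2.
Divide by N: 2563171.2 / 63408 = 40.4235... → 40.42.

40.42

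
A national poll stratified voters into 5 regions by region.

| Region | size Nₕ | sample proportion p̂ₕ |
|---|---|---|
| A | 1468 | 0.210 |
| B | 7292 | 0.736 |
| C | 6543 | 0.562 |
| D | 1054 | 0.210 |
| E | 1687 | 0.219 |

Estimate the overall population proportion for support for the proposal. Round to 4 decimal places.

Wₕ = Nₕ/N with N = 18044: 0.0814, 0.4041, 0.3626, 0.0584, 0.0935.
p̂_st = 0.0814·0.210 + 0.4041·0.736 + 0.3626·0.562 + 0.0584·0.210 + 0.0935·0.219 ≈ 0.551050... → 0.5511.

0.5511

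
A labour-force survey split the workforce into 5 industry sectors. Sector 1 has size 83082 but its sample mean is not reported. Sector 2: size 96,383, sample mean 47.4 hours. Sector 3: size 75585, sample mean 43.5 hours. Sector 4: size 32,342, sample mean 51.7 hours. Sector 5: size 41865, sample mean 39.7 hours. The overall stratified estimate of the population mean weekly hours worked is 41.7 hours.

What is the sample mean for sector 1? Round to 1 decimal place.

N = 83082 + 96383 + 75585 + 32342 + 41865 = 329257.
Overall total = μ·N = 41.7·329257 = 13730016.9.
Subtract the known strata: 96383·47.4 + 75585·43.5 + 32342·51.7 + 41865·39.7 = 11190623.6.
Remaining total for sector 1: 13730016.9 − 11190623.6 = 2539393.3.
Divide by its size: 2539393.3 / 83082 = 30.565... → 30.6.

30.6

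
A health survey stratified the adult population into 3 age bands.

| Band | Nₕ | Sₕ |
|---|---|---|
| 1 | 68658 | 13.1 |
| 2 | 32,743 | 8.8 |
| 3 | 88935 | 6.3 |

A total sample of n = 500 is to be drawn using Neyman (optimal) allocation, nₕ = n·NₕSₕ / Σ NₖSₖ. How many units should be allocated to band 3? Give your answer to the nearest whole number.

160

1: NₕSₕ = 68658·13.1 = 899419.8
2: NₕSₕ = 32743·8.8 = 288138.4
3: NₕSₕ = 88935·6.3 = 560290.5
Σ NₕSₕ = 1747848.7.
n_3 = 500·560290.5/1747848.7 = 160.280... → 160.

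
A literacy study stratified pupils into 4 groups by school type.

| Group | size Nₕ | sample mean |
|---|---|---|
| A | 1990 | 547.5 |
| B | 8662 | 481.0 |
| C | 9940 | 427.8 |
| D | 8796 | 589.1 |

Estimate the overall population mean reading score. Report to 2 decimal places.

499.86

x̄_st = (Σ Nₕx̄ₕ) / (Σ Nₕ) = (1990·547.5 + 8662·481.0 + 9940·427.8 + 8796·589.1) / 29388
= 14690002.6 / 29388 = 499.8640... → 499.86.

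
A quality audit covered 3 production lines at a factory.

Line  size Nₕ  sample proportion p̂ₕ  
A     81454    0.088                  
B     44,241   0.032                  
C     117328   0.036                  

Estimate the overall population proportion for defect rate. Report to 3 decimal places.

0.053

Wₕ = Nₕ/N with N = 243023: 0.3352, 0.1820, 0.4828.
p̂_st = 0.3352·0.088 + 0.1820·0.032 + 0.4828·0.036 ≈ 0.05270... → 0.053.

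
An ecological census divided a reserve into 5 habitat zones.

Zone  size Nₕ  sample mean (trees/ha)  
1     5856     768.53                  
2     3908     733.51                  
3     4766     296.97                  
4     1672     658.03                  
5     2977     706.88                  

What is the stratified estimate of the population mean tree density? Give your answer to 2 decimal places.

N = 19179; weights Wₕ = Nₕ/N = (0.3053, 0.2038, 0.2485, 0.0872, 0.1552).
x̄_st = Σ Wₕ·x̄ₕ = 0.3053·768.53 + 0.2038·733.51 + 0.2485·296.97 + 0.0872·658.03 + 0.1552·706.88 ≈ 625.0084...
→ 625.01.

625.01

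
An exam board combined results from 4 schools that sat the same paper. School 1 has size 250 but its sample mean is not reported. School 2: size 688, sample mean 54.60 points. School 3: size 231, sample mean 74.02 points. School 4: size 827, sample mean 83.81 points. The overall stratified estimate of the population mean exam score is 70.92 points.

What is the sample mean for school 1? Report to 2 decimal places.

70.33

N = 250 + 688 + 231 + 827 = 1996.
Overall total = μ·N = 70.92·1996 = 141556.32.
Subtract the known strata: 688·54.60 + 231·74.02 + 827·83.81 = 123974.29.
Remaining total for school 1: 141556.32 − 123974.29 = 17582.03.
Divide by its size: 17582.03 / 250 = 70.3281... → 70.33.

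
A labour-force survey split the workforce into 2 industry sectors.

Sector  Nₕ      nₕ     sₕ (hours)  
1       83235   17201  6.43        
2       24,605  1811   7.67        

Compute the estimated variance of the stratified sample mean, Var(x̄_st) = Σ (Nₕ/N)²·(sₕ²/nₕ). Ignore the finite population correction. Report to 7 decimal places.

N = 107840. Term for each stratum: Wₕ²sₕ²/nₕ.
Var(x̄_st) = 0.0014319256 + 0.0016910609 = 0.0031229866 → 0.0031230.

0.0031230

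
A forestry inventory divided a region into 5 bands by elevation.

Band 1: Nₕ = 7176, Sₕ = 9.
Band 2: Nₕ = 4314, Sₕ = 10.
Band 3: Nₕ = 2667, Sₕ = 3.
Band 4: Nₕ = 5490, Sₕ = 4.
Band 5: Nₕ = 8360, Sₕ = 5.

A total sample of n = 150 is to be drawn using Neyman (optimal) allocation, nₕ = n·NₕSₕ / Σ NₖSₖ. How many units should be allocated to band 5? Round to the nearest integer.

1: NₕSₕ = 7176·9 = 64584
2: NₕSₕ = 4314·10 = 43140
3: NₕSₕ = 2667·3 = 8001
4: NₕSₕ = 5490·4 = 21960
5: NₕSₕ = 8360·5 = 41800
Σ NₕSₕ = 179485.
n_5 = 150·41800/179485 = 34.933... → 35.

35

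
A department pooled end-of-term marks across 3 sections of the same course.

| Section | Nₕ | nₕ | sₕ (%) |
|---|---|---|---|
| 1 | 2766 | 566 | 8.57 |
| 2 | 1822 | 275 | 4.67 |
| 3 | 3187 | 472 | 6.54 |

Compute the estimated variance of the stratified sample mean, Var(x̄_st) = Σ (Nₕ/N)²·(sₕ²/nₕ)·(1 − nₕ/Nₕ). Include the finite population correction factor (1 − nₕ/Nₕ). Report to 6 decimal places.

0.029731

N = 7775; Wₕ = Nₕ/N.
section 1: (2766/7775)²·8.57²/566·(1 − 566/2766) = 0.013062289
section 2: (1822/7775)²·4.67²/275·(1 − 275/1822) = 0.003697762
section 3: (3187/7775)²·6.54²/472·(1 − 472/3187) = 0.012970735
Sum = 0.029730786 → 0.029731.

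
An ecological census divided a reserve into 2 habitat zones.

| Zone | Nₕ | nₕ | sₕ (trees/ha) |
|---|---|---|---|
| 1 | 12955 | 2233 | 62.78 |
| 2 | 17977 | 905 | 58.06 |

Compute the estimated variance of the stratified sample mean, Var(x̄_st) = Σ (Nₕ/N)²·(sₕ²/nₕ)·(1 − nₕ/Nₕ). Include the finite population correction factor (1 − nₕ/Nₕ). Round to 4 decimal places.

N = 30932; Wₕ = Nₕ/N.
zone 1: (12955/30932)²·62.78²/2233·(1 − 2233/12955) = 0.2562425
zone 2: (17977/30932)²·58.06²/905·(1 − 905/17977) = 1.1947887
Sum = 1.4510312 → 1.4510.

1.4510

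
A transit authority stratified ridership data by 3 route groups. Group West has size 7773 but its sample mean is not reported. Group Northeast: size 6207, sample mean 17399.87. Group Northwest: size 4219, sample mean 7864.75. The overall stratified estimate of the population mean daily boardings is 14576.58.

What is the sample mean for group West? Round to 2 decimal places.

N = 7773 + 6207 + 4219 = 18199.
Overall total = μ·N = 14576.58·18199 = 265279179.42.
Subtract the known strata: 6207·17399.87 + 4219·7864.75 = 141182373.34.
Remaining total for group West: 265279179.42 − 141182373.34 = 124096806.08.
Divide by its size: 124096806.08 / 7773 = 15965.1108... → 15965.11.

15965.11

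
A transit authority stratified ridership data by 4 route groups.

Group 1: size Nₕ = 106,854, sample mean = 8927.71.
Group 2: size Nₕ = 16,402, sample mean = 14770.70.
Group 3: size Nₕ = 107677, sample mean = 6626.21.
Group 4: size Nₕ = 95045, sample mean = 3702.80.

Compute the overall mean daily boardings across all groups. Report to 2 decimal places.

N = 325978; weights Wₕ = Nₕ/N = (0.3278, 0.0503, 0.3303, 0.2916).
x̄_st = Σ Wₕ·x̄ₕ = 0.3278·8927.71 + 0.0503·14770.70 + 0.3303·6626.21 + 0.2916·3702.80 ≈ 6938.0559...
→ 6938.06.

6938.06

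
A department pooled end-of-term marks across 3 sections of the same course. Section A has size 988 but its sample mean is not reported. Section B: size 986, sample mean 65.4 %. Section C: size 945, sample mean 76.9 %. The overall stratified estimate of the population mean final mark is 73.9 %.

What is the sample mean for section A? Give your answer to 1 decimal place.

79.5

N = 988 + 986 + 945 = 2919.
Overall total = μ·N = 73.9·2919 = 215714.1.
Subtract the known strata: 986·65.4 + 945·76.9 = 137154.9.
Remaining total for section A: 215714.1 − 137154.9 = 78559.2.
Divide by its size: 78559.2 / 988 = 79.513... → 79.5.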